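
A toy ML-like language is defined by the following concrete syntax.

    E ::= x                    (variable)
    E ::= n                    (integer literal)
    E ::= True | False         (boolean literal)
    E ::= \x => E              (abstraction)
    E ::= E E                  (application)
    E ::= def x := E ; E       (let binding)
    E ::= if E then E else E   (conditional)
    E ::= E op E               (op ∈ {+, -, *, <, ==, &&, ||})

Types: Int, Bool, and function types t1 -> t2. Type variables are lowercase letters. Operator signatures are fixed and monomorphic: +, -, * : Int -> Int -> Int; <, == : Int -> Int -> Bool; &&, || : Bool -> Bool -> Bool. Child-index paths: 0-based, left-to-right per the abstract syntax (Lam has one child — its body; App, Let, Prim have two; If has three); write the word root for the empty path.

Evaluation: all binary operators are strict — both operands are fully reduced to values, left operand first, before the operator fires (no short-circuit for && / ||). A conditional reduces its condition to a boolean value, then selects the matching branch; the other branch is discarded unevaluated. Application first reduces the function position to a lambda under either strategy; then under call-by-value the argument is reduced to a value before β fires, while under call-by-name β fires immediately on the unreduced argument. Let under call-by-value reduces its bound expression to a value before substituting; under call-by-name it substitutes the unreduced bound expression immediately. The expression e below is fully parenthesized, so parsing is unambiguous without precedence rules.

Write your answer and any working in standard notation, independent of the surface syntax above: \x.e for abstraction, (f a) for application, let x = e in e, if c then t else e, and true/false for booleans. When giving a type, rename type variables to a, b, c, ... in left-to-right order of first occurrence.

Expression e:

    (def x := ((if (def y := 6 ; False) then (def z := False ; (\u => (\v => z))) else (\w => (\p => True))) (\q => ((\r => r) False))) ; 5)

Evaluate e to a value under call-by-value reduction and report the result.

Answer: 5

Derivation:
step 0: (let x = ((if (let y = 6 in false) then (let z = false in (\u.(\v.z))) else (\w.(\p.true))) (\q.((\r.r) false))) in 5)
step 1: [let@0.0.0] (let x = ((if false then (let z = false in (\u.(\v.z))) else (\w.(\p.true))) (\q.((\r.r) false))) in 5)
step 2: [if@0.0] (let x = ((\w.(\p.true)) (\q.((\r.r) false))) in 5)
step 3: [beta@0] (let x = (\p.true) in 5)
step 4: [let@root] 5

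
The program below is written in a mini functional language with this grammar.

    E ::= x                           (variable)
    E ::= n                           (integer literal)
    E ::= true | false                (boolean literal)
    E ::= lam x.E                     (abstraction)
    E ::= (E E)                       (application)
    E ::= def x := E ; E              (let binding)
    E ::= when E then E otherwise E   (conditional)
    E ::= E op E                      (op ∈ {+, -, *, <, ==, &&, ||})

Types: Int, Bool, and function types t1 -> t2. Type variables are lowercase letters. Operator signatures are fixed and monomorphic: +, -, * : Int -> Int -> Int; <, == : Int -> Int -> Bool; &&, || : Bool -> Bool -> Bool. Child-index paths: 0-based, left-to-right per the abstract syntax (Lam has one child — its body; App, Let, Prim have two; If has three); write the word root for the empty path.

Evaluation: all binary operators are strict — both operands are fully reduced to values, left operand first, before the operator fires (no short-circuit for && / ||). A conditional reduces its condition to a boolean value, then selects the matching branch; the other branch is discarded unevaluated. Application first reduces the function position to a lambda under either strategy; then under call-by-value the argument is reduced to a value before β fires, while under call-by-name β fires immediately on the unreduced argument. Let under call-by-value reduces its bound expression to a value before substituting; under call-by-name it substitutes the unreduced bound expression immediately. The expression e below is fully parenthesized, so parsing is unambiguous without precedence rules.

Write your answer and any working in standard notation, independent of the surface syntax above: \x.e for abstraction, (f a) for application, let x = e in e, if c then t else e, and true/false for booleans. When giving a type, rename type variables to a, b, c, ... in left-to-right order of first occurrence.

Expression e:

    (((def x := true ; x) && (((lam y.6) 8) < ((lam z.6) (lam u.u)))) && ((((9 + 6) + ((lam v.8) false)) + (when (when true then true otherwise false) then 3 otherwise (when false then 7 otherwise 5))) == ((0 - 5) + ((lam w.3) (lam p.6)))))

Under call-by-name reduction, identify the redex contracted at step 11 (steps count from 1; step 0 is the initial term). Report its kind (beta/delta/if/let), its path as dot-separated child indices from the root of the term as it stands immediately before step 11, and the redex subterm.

Answer: delta at 1.0 : (23 + 3)

Trace:
step 0: (((let x = true in x) && (((\y.6) 8) < ((\z.6) (\u.u)))) && ((((9 + 6) + ((\v.8) false)) + (if (if true then true else false) then 3 else (if false then 7 else 5))) == ((0 - 5) + ((\w.3) (\p.6)))))
step 1: [let@0.0] ((true && (((\y.6) 8) < ((\z.6) (\u.u)))) && ((((9 + 6) + ((\v.8) false)) + (if (if true then true else false) then 3 else (if false then 7 else 5))) == ((0 - 5) + ((\w.3) (\p.6)))))
step 2: [beta@0.1.0] ((true && (6 < ((\z.6) (\u.u)))) && ((((9 + 6) + ((\v.8) false)) + (if (if true then true else false) then 3 else (if false then 7 else 5))) == ((0 - 5) + ((\w.3) (\p.6)))))
step 3: [beta@0.1.1] ((true && (6 < 6)) && ((((9 + 6) + ((\v.8) false)) + (if (if true then true else false) then 3 else (if false then 7 else 5))) == ((0 - 5) + ((\w.3) (\p.6)))))
step 4: [delta@0.1] ((true && false) && ((((9 + 6) + ((\v.8) false)) + (if (if true then true else false) then 3 else (if false then 7 else 5))) == ((0 - 5) + ((\w.3) (\p.6)))))
step 5: [delta@0] (false && ((((9 + 6) + ((\v.8) false)) + (if (if true then true else false) then 3 else (if false then 7 else 5))) == ((0 - 5) + ((\w.3) (\p.6)))))
step 6: [delta@1.0.0.0] (false && (((15 + ((\v.8) false)) + (if (if true then true else false) then 3 else (if false then 7 else 5))) == ((0 - 5) + ((\w.3) (\p.6)))))
step 7: [beta@1.0.0.1] (false && (((15 + 8) + (if (if true then true else false) then 3 else (if false then 7 else 5))) == ((0 - 5) + ((\w.3) (\p.6)))))
step 8: [delta@1.0.0] (false && ((23 + (if (if true then true else false) then 3 else (if false then 7 else 5))) == ((0 - 5) + ((\w.3) (\p.6)))))
step 9: [if@1.0.1.0] (false && ((23 + (if true then 3 else (if false then 7 else 5))) == ((0 - 5) + ((\w.3) (\p.6)))))
step 10: [if@1.0.1] (false && ((23 + 3) == ((0 - 5) + ((\w.3) (\p.6)))))
step 11: [delta@1.0] (false && (26 == ((0 - 5) + ((\w.3) (\p.6)))))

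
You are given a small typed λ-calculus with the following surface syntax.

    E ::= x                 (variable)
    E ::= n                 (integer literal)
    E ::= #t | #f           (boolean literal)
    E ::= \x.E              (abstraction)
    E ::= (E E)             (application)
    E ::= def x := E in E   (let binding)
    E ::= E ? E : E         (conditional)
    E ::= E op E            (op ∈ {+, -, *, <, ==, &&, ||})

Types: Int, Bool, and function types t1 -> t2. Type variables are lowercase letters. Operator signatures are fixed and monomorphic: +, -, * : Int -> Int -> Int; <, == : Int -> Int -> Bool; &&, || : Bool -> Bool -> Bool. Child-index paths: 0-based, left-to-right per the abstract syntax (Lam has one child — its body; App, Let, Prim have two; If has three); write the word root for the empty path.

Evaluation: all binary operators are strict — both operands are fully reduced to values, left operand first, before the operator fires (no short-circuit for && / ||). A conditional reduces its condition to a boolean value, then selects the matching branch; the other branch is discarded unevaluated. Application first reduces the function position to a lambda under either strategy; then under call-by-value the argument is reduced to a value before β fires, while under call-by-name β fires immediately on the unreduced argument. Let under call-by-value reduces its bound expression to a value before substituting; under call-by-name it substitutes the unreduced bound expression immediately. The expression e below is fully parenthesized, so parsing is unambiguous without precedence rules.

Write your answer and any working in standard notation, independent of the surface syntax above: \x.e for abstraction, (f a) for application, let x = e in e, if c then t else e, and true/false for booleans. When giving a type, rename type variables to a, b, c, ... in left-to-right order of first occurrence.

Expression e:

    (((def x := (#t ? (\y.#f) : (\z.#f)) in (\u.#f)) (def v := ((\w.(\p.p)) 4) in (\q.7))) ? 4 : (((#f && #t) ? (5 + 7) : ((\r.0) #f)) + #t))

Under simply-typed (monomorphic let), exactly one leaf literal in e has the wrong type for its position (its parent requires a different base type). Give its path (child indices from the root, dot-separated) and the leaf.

Working:
  unify Bool ~ Bool
\y._ : a -> Bool
\z._ : b -> Bool
  unify a -> Bool ~ b -> Bool
  unify a ~ b
  unify Bool ~ Bool
let x : b -> Bool
\u._ : c -> Bool
p : e
\p._ : e -> e
\w._ : d -> e -> e
  unify d -> e -> e ~ Int -> f
  unify d ~ Int
  unify e -> e ~ f
_ _ : e -> e
let v : e -> e
\q._ : g -> Int
  unify c -> Bool ~ (g -> Int) -> h
  unify c ~ g -> Int
  unify Bool ~ h
_ _ : Bool
  unify Bool ~ Bool
  unify Bool ~ Bool
  unify Bool ~ Bool
  unify Bool ~ Bool
  unify Int ~ Int
  unify Int ~ Int
\r._ : i -> Int
  unify i -> Int ~ Bool -> j
  unify i ~ Bool
  unify Int ~ j
_ _ : Int
  unify Int ~ Int
  unify Int ~ Int
  unify Bool ~ Int
  FAIL: mismatch Bool ~ Int

Answer: 2.1 : true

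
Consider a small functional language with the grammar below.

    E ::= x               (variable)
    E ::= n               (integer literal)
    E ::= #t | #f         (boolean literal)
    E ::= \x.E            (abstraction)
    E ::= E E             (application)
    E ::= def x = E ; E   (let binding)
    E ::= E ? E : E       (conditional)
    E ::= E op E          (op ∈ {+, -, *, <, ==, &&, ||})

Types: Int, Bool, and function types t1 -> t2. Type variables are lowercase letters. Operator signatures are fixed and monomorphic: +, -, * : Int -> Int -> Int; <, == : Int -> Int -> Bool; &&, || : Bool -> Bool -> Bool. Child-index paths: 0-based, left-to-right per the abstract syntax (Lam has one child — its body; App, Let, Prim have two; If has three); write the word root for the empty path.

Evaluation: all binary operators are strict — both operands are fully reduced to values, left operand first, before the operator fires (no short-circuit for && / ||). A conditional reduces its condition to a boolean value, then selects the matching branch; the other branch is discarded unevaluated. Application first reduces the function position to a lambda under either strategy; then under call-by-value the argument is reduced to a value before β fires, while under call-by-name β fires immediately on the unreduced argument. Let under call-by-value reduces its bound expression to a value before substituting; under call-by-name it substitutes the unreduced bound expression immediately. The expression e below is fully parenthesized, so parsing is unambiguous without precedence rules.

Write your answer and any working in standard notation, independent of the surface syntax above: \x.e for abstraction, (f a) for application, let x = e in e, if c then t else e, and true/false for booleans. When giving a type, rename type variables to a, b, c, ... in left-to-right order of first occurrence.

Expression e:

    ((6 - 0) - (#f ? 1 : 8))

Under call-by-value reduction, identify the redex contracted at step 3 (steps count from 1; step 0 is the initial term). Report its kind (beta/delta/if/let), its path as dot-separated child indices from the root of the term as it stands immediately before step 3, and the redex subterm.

Working:
step 0: ((6 - 0) - (if false then 1 else 8))
step 1: [delta@0] (6 - (if false then 1 else 8))
step 2: [if@1] (6 - 8)
step 3: [delta@root] -2

Answer: delta at root : (6 - 8)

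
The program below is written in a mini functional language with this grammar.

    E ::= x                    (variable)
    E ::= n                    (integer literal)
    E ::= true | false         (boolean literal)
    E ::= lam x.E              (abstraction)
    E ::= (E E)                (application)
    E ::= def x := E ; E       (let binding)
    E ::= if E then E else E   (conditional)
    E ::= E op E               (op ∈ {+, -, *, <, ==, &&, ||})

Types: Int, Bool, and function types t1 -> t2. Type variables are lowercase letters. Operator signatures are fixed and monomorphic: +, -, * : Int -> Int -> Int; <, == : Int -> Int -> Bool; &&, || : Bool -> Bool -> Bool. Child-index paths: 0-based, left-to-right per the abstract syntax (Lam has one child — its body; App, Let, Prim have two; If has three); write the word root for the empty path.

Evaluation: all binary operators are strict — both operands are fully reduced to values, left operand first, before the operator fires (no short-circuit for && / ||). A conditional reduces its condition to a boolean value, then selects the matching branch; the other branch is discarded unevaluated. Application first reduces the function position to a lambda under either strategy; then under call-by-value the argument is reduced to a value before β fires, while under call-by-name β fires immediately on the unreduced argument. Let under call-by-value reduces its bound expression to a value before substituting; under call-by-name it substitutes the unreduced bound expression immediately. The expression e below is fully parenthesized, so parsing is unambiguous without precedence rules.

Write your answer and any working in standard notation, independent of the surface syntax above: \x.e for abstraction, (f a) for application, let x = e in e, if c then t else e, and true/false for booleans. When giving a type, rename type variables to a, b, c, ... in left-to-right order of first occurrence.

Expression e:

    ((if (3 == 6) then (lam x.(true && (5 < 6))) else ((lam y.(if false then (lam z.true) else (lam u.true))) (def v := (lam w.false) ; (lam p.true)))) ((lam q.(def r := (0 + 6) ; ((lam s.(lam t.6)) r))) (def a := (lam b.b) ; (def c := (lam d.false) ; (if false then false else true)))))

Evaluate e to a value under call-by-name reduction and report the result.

Answer: true

Derivation:
step 0: ((if (3 == 6) then (\x.(true && (5 < 6))) else ((\y.(if false then (\z.true) else (\u.true))) (let v = (\w.false) in (\p.true)))) ((\q.(let r = (0 + 6) in ((\s.(\t.6)) r))) (let a = (\b.b) in (let c = (\d.false) in (if false then false else true)))))
step 1: [delta@0.0] ((if false then (\x.(true && (5 < 6))) else ((\y.(if false then (\z.true) else (\u.true))) (let v = (\w.false) in (\p.true)))) ((\q.(let r = (0 + 6) in ((\s.(\t.6)) r))) (let a = (\b.b) in (let c = (\d.false) in (if false then false else true)))))
step 2: [if@0] (((\y.(if false then (\z.true) else (\u.true))) (let v = (\w.false) in (\p.true))) ((\q.(let r = (0 + 6) in ((\s.(\t.6)) r))) (let a = (\b.b) in (let c = (\d.false) in (if false then false else true)))))
step 3: [beta@0] ((if false then (\z.true) else (\u.true)) ((\q.(let r = (0 + 6) in ((\s.(\t.6)) r))) (let a = (\b.b) in (let c = (\d.false) in (if false then false else true)))))
step 4: [if@0] ((\u.true) ((\q.(let r = (0 + 6) in ((\s.(\t.6)) r))) (let a = (\b.b) in (let c = (\d.false) in (if false then false else true)))))
step 5: [beta@root] true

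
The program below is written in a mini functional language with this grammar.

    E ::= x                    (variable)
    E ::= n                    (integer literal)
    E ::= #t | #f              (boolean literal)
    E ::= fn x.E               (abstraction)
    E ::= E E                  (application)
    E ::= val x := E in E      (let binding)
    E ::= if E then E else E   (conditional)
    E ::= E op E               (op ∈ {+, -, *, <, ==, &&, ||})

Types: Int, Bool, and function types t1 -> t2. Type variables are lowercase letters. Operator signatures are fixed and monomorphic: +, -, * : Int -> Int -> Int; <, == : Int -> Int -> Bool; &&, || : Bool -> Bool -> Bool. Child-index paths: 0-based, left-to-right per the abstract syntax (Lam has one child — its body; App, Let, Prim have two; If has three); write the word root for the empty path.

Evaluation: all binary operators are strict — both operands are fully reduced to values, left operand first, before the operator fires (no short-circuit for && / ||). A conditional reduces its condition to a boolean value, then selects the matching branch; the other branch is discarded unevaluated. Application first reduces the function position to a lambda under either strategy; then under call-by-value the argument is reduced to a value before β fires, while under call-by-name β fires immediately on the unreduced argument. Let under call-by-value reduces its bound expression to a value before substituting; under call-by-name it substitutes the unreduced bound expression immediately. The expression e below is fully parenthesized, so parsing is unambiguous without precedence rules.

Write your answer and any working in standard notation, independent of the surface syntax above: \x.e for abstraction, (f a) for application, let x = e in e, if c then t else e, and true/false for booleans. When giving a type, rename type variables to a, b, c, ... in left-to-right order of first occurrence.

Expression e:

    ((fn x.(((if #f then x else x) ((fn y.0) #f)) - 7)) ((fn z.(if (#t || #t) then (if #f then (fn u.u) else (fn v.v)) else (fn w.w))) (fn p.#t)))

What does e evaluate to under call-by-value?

Answer: -7

Working:
step 0: ((\x.(((if false then x else x) ((\y.0) false)) - 7)) ((\z.(if (true || true) then (if false then (\u.u) else (\v.v)) else (\w.w))) (\p.true)))
step 1: [beta@1] ((\x.(((if false then x else x) ((\y.0) false)) - 7)) (if (true || true) then (if false then (\u.u) else (\v.v)) else (\w.w)))
step 2: [delta@1.0] ((\x.(((if false then x else x) ((\y.0) false)) - 7)) (if true then (if false then (\u.u) else (\v.v)) else (\w.w)))
step 3: [if@1] ((\x.(((if false then x else x) ((\y.0) false)) - 7)) (if false then (\u.u) else (\v.v)))
step 4: [if@1] ((\x.(((if false then x else x) ((\y.0) false)) - 7)) (\v.v))
step 5: [beta@root] (((if false then (\v.v) else (\v.v)) ((\y.0) false)) - 7)
step 6: [if@0.0] (((\v.v) ((\y.0) false)) - 7)
step 7: [beta@0.1] (((\v.v) 0) - 7)
step 8: [beta@0] (0 - 7)
step 9: [delta@root] -7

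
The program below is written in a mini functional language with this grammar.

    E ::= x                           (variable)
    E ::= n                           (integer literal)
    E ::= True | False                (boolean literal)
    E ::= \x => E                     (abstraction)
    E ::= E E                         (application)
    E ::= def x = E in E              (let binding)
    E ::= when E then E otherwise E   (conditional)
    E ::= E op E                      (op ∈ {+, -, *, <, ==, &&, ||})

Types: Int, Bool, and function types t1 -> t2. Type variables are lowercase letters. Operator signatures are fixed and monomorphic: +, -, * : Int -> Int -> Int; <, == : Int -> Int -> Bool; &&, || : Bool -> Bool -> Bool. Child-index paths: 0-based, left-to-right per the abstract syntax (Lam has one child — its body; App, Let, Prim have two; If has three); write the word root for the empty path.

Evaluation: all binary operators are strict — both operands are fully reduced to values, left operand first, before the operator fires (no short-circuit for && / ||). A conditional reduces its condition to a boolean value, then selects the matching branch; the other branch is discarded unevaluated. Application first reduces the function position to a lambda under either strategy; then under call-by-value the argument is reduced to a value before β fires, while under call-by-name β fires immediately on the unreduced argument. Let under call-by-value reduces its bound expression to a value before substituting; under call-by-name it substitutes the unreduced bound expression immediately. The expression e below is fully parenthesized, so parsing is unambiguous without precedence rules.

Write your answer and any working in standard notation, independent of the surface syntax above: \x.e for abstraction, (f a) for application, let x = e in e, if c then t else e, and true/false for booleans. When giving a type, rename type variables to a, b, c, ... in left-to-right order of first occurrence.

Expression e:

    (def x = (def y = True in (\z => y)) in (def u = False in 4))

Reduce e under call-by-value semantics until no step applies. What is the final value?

Answer: 4

Trace:
step 0: (let x = (let y = true in (\z.y)) in (let u = false in 4))
step 1: [let@0] (let x = (\z.true) in (let u = false in 4))
step 2: [let@root] (let u = false in 4)
step 3: [let@root] 4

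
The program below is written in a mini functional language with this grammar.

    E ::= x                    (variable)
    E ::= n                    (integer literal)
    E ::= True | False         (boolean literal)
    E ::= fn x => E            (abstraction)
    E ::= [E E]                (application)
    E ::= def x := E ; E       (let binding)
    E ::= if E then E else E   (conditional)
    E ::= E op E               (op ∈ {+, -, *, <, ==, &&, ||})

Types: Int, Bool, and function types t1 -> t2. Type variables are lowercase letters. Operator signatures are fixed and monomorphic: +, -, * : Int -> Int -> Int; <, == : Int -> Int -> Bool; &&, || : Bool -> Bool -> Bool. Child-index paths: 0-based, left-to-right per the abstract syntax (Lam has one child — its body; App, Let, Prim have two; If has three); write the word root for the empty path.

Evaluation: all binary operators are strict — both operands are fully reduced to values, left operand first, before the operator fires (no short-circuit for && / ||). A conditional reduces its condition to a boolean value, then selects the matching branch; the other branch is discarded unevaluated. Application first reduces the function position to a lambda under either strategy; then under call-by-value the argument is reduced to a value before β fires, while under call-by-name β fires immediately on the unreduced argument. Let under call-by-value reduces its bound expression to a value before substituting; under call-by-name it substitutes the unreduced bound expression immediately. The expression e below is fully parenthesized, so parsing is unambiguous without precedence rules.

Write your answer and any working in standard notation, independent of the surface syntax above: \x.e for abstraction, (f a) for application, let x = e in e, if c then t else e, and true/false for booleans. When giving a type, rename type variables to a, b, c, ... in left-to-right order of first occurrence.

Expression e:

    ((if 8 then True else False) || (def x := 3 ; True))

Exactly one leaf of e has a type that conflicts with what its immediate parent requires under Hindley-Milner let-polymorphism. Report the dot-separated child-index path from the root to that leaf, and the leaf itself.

Answer: 0.0 : 8

Derivation:
  unify Int ~ Bool
  FAIL: mismatch Int ~ Bool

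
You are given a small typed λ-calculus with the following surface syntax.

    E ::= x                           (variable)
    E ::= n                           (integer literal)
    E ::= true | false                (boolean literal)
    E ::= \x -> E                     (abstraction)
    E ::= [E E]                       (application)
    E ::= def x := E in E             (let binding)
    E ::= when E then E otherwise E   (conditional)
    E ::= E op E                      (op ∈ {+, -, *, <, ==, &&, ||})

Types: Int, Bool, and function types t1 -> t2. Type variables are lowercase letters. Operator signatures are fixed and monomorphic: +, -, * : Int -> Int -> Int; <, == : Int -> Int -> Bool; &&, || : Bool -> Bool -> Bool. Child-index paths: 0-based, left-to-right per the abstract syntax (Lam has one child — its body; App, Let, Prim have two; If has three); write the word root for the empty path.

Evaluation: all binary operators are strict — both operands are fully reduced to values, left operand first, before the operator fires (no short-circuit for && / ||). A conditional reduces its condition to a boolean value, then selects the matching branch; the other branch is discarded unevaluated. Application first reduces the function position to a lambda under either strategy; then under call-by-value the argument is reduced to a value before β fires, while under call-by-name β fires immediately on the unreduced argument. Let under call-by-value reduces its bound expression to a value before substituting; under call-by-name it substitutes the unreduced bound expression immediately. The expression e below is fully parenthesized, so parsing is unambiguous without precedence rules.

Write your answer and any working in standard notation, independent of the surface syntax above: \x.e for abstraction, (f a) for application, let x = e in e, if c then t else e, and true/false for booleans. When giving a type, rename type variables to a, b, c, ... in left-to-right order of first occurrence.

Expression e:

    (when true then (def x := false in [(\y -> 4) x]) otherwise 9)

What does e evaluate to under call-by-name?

Answer: 4

Working:
step 0: (if true then (let x = false in ((\y.4) x)) else 9)
step 1: [if@root] (let x = false in ((\y.4) x))
step 2: [let@root] ((\y.4) false)
step 3: [beta@root] 4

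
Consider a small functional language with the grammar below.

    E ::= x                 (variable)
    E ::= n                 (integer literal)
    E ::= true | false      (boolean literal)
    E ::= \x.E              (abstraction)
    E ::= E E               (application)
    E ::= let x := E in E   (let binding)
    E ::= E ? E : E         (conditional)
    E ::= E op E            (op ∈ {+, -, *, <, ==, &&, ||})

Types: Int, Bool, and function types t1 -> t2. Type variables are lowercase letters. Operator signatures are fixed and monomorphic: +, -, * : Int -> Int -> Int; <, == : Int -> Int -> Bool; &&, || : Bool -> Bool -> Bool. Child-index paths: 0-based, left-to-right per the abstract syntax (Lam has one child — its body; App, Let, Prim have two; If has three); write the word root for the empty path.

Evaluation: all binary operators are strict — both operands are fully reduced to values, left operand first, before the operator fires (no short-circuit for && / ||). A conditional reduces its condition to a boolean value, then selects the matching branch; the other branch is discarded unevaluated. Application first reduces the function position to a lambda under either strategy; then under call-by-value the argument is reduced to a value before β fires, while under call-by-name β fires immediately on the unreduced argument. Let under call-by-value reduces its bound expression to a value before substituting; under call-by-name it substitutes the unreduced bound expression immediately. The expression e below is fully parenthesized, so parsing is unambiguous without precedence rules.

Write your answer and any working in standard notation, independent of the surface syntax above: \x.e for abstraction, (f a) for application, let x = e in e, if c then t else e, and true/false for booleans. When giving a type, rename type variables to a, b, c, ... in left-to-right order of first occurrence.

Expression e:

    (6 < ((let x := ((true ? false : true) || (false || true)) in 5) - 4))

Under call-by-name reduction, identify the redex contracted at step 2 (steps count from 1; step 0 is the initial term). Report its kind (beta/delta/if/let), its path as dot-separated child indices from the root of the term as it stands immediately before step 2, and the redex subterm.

Working:
step 0: (6 < ((let x = ((if true then false else true) || (false || true)) in 5) - 4))
step 1: [let@1.0] (6 < (5 - 4))
step 2: [delta@1] (6 < 1)

Answer: delta at 1 : (5 - 4)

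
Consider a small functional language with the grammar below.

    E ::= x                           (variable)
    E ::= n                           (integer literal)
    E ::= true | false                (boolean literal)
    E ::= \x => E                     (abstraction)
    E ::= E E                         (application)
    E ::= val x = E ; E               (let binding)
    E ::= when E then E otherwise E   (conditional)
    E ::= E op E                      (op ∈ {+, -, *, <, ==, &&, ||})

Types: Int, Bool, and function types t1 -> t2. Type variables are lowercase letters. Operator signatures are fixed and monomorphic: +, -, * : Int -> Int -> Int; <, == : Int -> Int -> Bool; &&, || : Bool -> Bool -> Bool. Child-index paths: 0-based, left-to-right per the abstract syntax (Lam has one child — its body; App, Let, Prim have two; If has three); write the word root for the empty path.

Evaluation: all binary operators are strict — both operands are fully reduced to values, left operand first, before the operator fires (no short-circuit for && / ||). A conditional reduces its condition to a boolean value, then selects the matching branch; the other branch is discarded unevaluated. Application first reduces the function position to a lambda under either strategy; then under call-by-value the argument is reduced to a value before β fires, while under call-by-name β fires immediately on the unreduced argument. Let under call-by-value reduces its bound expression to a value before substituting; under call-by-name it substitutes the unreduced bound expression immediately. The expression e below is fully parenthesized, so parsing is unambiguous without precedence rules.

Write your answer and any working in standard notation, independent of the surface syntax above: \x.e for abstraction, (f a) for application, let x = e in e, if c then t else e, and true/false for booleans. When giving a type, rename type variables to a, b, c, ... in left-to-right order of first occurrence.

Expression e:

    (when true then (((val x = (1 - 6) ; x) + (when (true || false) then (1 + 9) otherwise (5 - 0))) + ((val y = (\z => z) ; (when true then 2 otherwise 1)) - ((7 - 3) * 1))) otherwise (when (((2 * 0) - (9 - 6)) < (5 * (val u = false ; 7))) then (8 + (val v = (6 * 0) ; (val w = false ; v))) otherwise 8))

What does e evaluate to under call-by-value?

Working:
step 0: (if true then (((let x = (1 - 6) in x) + (if (true || false) then (1 + 9) else (5 - 0))) + ((let y = (\z.z) in (if true then 2 else 1)) - ((7 - 3) * 1))) else (if (((2 * 0) - (9 - 6)) < (5 * (let u = false in 7))) then (8 + (let v = (6 * 0) in (let w = false in v))) else 8))
step 1: [if@root] (((let x = (1 - 6) in x) + (if (true || false) then (1 + 9) else (5 - 0))) + ((let y = (\z.z) in (if true then 2 else 1)) - ((7 - 3) * 1)))
step 2: [delta@0.0.0] (((let x = -5 in x) + (if (true || false) then (1 + 9) else (5 - 0))) + ((let y = (\z.z) in (if true then 2 else 1)) - ((7 - 3) * 1)))
step 3: [let@0.0] ((-5 + (if (true || false) then (1 + 9) else (5 - 0))) + ((let y = (\z.z) in (if true then 2 else 1)) - ((7 - 3) * 1)))
step 4: [delta@0.1.0] ((-5 + (if true then (1 + 9) else (5 - 0))) + ((let y = (\z.z) in (if true then 2 else 1)) - ((7 - 3) * 1)))
step 5: [if@0.1] ((-5 + (1 + 9)) + ((let y = (\z.z) in (if true then 2 else 1)) - ((7 - 3) * 1)))
step 6: [delta@0.1] ((-5 + 10) + ((let y = (\z.z) in (if true then 2 else 1)) - ((7 - 3) * 1)))
step 7: [delta@0] (5 + ((let y = (\z.z) in (if true then 2 else 1)) - ((7 - 3) * 1)))
step 8: [let@1.0] (5 + ((if true then 2 else 1) - ((7 - 3) * 1)))
step 9: [if@1.0] (5 + (2 - ((7 - 3) * 1)))
step 10: [delta@1.1.0] (5 + (2 - (4 * 1)))
step 11: [delta@1.1] (5 + (2 - 4))
step 12: [delta@1] (5 + -2)
step 13: [delta@root] 3

Answer: 3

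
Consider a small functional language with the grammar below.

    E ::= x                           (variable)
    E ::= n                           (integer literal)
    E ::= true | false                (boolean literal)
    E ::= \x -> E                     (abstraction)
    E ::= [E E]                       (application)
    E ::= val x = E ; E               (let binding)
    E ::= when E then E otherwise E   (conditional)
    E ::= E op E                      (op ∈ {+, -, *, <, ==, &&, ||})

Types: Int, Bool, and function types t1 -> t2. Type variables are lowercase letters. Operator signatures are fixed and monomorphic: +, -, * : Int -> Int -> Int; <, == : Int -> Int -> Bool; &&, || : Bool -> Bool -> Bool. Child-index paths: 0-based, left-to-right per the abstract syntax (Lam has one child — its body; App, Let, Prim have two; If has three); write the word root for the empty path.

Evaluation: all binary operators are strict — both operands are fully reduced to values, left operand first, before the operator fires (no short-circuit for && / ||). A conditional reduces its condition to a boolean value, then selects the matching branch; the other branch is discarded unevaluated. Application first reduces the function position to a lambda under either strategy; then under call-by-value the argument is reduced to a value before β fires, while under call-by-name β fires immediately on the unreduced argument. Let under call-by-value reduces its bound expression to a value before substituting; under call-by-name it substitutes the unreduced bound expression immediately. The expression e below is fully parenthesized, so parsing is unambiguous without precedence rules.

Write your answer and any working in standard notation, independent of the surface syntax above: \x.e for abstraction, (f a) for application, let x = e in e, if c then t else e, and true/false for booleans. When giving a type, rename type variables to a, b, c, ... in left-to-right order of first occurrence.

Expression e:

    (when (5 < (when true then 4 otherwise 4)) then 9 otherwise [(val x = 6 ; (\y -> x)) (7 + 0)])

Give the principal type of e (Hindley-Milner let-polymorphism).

Answer: Int

Derivation:
  unify Int ~ Int
  unify Bool ~ Bool
  unify Int ~ Int
  unify Int ~ Int
  unify Bool ~ Bool
let x : Int
x : Int
\y._ : a -> Int
  unify Int ~ Int
  unify Int ~ Int
  unify a -> Int ~ Int -> b
  unify a ~ Int
  unify Int ~ b
_ _ : Int
  unify Int ~ Int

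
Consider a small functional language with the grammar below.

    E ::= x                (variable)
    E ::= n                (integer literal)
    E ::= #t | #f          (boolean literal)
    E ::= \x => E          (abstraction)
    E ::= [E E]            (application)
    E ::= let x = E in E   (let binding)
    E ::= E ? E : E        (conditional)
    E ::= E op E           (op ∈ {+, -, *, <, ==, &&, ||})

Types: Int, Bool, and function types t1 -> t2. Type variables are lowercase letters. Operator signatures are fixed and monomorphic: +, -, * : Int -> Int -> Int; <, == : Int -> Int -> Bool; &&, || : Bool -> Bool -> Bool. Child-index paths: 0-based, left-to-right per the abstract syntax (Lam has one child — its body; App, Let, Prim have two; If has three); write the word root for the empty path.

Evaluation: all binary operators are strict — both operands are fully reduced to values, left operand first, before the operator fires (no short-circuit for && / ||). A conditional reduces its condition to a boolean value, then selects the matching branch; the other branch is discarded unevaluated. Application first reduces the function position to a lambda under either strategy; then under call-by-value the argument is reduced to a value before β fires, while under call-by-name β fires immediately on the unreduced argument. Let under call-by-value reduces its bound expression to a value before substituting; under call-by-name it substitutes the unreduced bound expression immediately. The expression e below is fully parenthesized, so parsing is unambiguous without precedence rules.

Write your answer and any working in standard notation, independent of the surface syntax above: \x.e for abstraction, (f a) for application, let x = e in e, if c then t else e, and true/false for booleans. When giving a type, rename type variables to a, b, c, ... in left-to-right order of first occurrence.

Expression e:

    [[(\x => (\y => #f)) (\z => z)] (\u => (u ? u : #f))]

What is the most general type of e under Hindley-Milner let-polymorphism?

Derivation:
\y._ : b -> Bool
\x._ : a -> b -> Bool
z : c
\z._ : c -> c
  unify a -> b -> Bool ~ (c -> c) -> d
  unify a ~ c -> c
  unify b -> Bool ~ d
_ _ : b -> Bool
u : e
  unify e ~ Bool
u : Bool
  unify Bool ~ Bool
\u._ : Bool -> Bool
  unify b -> Bool ~ (Bool -> Bool) -> f
  unify b ~ Bool -> Bool
  unify Bool ~ f
_ _ : Bool

Answer: Bool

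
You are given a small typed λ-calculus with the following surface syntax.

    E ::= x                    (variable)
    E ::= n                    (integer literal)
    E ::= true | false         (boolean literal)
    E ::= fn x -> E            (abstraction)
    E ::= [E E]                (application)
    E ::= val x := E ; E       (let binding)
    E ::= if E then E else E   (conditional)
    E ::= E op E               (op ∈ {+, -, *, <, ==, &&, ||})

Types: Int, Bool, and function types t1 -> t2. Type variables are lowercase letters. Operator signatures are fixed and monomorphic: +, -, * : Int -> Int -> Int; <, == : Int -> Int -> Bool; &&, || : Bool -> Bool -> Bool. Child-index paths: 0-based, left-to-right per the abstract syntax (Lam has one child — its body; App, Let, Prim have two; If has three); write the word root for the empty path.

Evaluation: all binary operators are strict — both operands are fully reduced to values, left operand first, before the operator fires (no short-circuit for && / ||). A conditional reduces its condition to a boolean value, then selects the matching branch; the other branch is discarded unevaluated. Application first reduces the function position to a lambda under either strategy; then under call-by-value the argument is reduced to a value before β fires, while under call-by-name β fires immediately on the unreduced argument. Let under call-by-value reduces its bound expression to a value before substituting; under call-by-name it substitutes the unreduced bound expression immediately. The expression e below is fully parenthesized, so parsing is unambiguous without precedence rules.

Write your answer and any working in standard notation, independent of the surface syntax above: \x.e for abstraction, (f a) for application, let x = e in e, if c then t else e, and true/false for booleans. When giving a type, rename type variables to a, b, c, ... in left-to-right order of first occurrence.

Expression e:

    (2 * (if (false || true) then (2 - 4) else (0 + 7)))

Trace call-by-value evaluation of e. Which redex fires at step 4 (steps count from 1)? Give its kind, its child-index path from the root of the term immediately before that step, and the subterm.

Answer: delta at root : (2 * -2)

Derivation:
step 0: (2 * (if (false || true) then (2 - 4) else (0 + 7)))
step 1: [delta@1.0] (2 * (if true then (2 - 4) else (0 + 7)))
step 2: [if@1] (2 * (2 - 4))
step 3: [delta@1] (2 * -2)
step 4: [delta@root] -4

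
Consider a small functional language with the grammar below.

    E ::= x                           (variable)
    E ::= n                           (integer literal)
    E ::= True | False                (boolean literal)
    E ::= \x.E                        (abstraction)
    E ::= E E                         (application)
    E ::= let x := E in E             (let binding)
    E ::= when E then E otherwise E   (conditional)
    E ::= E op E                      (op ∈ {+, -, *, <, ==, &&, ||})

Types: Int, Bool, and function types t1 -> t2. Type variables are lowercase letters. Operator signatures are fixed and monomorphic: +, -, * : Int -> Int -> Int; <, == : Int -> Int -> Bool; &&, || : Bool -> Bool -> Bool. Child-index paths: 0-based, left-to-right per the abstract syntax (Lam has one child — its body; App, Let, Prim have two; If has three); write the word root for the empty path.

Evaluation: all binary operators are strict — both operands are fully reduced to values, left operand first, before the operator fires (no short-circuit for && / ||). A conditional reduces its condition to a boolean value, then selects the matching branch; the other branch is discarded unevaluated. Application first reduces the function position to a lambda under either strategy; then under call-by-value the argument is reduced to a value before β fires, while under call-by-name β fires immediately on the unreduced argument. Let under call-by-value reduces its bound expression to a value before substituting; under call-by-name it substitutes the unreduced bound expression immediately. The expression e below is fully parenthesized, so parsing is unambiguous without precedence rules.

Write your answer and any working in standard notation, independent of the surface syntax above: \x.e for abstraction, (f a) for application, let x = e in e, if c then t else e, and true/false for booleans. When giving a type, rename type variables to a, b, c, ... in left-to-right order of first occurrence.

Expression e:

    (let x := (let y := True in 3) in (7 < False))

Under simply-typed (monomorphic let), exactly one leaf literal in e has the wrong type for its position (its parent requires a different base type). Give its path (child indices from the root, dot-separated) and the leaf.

Answer: 1.1 : false

Trace:
let y : Bool
let x : Int
  unify Int ~ Int
  unify Bool ~ Int
  FAIL: mismatch Bool ~ Int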